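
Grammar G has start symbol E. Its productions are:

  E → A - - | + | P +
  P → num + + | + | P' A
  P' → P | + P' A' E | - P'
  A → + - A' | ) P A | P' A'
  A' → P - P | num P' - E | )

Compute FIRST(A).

A → + - A' contributes {+}.
A → ) P A contributes {)}.
From A → P' A': add FIRST(P') = { +, -, num }.
Union: FIRST(A) = { ), +, -, num }.

{ ), +, -, num }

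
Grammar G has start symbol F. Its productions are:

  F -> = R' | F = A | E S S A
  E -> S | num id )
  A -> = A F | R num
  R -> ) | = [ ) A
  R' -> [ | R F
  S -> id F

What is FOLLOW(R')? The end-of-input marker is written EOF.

{ EOF, ), =, id, num }

In F -> = R': R' is at the end, add FOLLOW(F) = { EOF, ), =, id, num }.
Union: FOLLOW(R') = { EOF, ), =, id, num }.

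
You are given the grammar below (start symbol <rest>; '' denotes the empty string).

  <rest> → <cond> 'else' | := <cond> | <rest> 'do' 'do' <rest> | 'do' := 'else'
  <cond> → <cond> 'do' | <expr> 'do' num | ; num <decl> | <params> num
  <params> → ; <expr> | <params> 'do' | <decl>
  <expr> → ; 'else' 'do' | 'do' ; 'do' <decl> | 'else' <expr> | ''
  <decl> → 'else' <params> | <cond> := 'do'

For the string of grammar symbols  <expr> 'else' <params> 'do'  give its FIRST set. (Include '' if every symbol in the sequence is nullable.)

{ 'do', 'else', ; }

Add FIRST(<expr>)\{''} = { 'do', 'else', ; }; <expr> is nullable, continue.
'else' is a terminal; add {'else'} and stop.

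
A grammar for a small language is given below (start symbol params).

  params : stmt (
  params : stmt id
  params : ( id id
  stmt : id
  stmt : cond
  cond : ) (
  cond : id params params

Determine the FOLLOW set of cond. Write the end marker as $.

{ (, id }

In stmt : cond: cond is at the end, add FOLLOW(stmt) = { (, id }.
Union: FOLLOW(cond) = { (, id }.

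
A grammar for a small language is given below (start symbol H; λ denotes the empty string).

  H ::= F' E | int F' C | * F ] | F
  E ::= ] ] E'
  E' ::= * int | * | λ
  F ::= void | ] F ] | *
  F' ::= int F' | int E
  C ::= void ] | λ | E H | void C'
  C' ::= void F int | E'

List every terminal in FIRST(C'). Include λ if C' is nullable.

{ *, void, λ }

C' ::= void F int contributes {void}.
From C' ::= E': add FIRST(E') = { *, λ } (including λ since E' is nullable).
Union: FIRST(C') = { *, void, λ }.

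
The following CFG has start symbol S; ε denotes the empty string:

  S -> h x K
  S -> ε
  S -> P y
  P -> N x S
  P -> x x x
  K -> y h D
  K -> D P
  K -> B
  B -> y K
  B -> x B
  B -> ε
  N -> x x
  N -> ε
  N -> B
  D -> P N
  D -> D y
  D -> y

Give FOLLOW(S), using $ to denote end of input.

S is the start symbol, so $ ∈ FOLLOW(S).
In P -> N x S: S is at the end, add FOLLOW(P) = { $, x, y }.
Union: FOLLOW(S) = { $, x, y }.

{ $, x, y }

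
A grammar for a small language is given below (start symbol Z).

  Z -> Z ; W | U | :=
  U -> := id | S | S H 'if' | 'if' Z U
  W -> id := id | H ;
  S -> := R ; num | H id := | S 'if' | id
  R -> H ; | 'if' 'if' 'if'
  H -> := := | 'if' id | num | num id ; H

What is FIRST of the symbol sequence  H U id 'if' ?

Add FIRST(H) = { 'if', :=, num }; H is not nullable, stop.

{ 'if', :=, num }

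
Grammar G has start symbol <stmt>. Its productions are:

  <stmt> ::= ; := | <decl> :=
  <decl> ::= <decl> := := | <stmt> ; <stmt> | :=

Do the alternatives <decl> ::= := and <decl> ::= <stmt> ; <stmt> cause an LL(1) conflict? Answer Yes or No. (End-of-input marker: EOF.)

Yes

FIRST(:=) = { := } and FIRST(<stmt> ; <stmt>) = { :=, ; }.
Both contain :=, so the two alternatives are not disjoint — LL(1) conflict.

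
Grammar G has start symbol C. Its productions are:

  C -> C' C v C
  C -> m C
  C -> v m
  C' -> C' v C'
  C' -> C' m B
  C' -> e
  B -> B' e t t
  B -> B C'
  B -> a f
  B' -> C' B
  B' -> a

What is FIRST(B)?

From B -> B' e t t: add FIRST(B') = { a, e }.
From B -> B C': add FIRST(B) = { a, e }.
B -> a f contributes {a}.
Union: FIRST(B) = { a, e }.

{ a, e }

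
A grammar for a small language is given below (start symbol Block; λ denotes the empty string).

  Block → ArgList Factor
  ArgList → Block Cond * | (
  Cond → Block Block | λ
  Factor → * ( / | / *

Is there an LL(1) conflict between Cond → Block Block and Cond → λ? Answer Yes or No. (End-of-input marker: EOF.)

FIRST(Block Block) = { ( } and FIRST(λ) = { λ }.
The second is nullable but FOLLOW(Cond) = { * } is disjoint from FIRST of the first.

No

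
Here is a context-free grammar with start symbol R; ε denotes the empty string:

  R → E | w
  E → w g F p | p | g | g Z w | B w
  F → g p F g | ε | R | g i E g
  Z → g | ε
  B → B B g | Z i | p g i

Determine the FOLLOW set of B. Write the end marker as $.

In E → B w: add FIRST(w) = { w }.
In B → B B g: add FIRST(B g) = { g, i, p }.
In B → B B g: add FIRST(g) = { g }.
Union: FOLLOW(B) = { g, i, p, w }.

{ g, i, p, w }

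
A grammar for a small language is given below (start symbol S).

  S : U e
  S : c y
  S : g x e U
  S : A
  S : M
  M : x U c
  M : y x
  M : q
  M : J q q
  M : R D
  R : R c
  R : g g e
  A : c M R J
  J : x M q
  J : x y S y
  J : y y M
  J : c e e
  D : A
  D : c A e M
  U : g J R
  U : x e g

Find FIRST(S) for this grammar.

From S : U e: add FIRST(U) = { g, x }.
S : c y contributes {c}.
S : g x e U contributes {g}.
From S : A: add FIRST(A) = { c }.
From S : M: add FIRST(M) = { c, g, q, x, y }.
Union: FIRST(S) = { c, g, q, x, y }.

{ c, g, q, x, y }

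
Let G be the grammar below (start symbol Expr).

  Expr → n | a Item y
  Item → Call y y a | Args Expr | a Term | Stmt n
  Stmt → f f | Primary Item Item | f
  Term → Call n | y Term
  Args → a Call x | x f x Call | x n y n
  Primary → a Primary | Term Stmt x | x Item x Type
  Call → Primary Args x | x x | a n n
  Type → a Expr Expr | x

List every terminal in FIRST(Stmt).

{ a, f, x, y }

Stmt → f f contributes {f}.
From Stmt → Primary Item Item: add FIRST(Primary) = { a, x, y }.
Stmt → f contributes {f}.
Union: FIRST(Stmt) = { a, f, x, y }.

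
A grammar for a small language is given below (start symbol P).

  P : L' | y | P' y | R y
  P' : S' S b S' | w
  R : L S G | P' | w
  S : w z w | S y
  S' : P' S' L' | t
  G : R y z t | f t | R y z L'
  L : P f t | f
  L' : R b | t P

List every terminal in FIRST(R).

{ f, t, w, y }

From R : L S G: add FIRST(L) = { f, t, w, y }.
From R : P': add FIRST(P') = { t, w }.
R : w contributes {w}.
Union: FIRST(R) = { f, t, w, y }.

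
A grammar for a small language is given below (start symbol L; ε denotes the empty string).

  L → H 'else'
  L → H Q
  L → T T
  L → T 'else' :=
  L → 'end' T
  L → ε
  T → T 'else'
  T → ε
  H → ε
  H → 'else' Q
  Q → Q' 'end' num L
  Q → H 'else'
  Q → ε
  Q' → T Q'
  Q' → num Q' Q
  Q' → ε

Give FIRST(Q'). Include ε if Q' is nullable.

From Q' → T Q': T, Q' nullable, take FIRST(T) ∪ FIRST(Q') = { 'else', num }; also ε since the whole RHS is nullable.
Q' → num Q' Q contributes {num}.
Q' → ε contributes ε.
Union: FIRST(Q') = { 'else', num, ε }.

{ 'else', num, ε }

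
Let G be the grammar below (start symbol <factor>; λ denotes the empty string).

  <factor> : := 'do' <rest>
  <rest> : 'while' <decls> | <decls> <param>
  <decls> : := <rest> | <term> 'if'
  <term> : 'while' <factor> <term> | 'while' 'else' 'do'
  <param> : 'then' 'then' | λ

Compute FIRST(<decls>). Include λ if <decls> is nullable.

{ 'while', := }

<decls> : := <rest> contributes {:=}.
From <decls> : <term> 'if': add FIRST(<term>) = { 'while' }.
Union: FIRST(<decls>) = { 'while', := }.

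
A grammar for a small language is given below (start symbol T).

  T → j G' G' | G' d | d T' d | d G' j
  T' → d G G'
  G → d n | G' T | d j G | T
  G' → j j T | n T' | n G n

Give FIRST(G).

G → d n contributes {d}.
From G → G' T: add FIRST(G') = { j, n }.
G → d j G contributes {d}.
From G → T: add FIRST(T) = { d, j, n }.
Union: FIRST(G) = { d, j, n }.

{ d, j, n }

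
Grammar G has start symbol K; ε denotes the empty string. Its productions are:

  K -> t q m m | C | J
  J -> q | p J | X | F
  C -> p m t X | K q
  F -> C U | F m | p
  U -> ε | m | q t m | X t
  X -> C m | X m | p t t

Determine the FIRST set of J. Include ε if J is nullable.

J -> q contributes {q}.
J -> p J contributes {p}.
From J -> X: add FIRST(X) = { p, q, t }.
From J -> F: add FIRST(F) = { p, q, t }.
Union: FIRST(J) = { p, q, t }.

{ p, q, t }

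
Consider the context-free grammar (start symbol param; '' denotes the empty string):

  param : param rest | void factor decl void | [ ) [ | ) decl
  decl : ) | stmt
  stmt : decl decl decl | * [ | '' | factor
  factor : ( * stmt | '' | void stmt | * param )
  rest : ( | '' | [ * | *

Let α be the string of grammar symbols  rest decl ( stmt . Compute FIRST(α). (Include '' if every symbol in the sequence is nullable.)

Add FIRST(rest)\{''} = { (, *, [ }; rest is nullable, continue.
Add FIRST(decl)\{''} = { (, ), *, void }; decl is nullable, continue.
( is a terminal; add {(} and stop.

{ (, ), *, [, void }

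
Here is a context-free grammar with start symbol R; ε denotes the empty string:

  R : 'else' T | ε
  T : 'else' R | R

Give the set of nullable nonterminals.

Directly nullable (have an ε-production): R.
T : R with every symbol nullable, so T is nullable.

{ R, T }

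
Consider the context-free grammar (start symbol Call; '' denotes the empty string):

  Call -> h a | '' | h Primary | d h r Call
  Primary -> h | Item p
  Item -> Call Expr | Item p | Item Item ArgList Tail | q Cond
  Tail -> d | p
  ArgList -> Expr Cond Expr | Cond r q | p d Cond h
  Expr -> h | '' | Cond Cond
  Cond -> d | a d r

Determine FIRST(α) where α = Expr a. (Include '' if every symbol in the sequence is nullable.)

Add FIRST(Expr)\{''} = { a, d, h }; Expr is nullable, continue.
a is a terminal; add {a} and stop.

{ a, d, h }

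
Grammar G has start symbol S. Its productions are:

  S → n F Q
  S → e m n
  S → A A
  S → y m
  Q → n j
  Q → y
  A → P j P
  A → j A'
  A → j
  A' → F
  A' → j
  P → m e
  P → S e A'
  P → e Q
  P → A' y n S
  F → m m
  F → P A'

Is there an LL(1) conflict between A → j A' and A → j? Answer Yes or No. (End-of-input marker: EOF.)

Yes

FIRST(j A') = { j } and FIRST(j) = { j }.
Both contain j, so the two alternatives are not disjoint — LL(1) conflict.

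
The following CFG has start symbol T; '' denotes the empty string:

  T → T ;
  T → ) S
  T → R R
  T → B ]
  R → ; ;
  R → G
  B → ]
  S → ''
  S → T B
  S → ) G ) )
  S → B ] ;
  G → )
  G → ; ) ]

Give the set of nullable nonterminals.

Directly nullable (have an ''-production): S.
No other nonterminal has a production whose RHS symbols are all nullable.

{ S }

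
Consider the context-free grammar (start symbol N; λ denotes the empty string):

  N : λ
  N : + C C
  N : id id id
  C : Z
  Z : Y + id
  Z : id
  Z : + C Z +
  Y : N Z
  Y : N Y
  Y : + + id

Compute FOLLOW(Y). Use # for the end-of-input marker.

{ + }

In Z : Y + id: add FIRST(+ id) = { + }.
In Y : N Y: Y is at the end, add FOLLOW(Y) = { + }.
Union: FOLLOW(Y) = { + }.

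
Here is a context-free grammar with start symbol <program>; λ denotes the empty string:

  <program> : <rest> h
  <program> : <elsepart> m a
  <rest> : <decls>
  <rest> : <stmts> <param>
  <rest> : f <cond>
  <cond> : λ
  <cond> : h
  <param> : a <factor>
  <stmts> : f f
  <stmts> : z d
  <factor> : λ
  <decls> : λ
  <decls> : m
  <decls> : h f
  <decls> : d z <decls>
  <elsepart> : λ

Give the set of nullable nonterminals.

Directly nullable (have an λ-production): <cond>, <factor>, <decls>, <elsepart>.
<rest> : <decls> with every symbol nullable, so <rest> is nullable.
No other nonterminal has a production whose RHS symbols are all nullable.

{ <cond>, <decls>, <elsepart>, <factor>, <rest> }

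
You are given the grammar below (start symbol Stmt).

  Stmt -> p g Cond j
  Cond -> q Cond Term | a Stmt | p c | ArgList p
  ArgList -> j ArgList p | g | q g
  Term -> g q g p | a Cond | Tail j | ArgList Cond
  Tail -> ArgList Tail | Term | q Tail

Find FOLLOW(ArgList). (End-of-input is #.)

In Cond -> ArgList p: add FIRST(p) = { p }.
In ArgList -> j ArgList p: add FIRST(p) = { p }.
In Term -> ArgList Cond: add FIRST(Cond) = { a, g, j, p, q }.
In Tail -> ArgList Tail: add FIRST(Tail) = { a, g, j, q }.
Union: FOLLOW(ArgList) = { a, g, j, p, q }.

{ a, g, j, p, q }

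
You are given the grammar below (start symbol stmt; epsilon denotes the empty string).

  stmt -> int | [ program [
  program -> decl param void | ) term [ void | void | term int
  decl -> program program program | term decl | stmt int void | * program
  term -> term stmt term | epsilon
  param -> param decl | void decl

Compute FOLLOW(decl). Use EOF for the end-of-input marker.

{ ), *, [, int, void }

In program -> decl param void: add FIRST(param void) = { void }.
In decl -> term decl: decl is at the end, add FOLLOW(decl) = { ), *, [, int, void }.
In param -> param decl: decl is at the end, add FOLLOW(param) = { ), *, [, int, void }.
In param -> void decl: decl is at the end, add FOLLOW(param) = { ), *, [, int, void }.
Union: FOLLOW(decl) = { ), *, [, int, void }.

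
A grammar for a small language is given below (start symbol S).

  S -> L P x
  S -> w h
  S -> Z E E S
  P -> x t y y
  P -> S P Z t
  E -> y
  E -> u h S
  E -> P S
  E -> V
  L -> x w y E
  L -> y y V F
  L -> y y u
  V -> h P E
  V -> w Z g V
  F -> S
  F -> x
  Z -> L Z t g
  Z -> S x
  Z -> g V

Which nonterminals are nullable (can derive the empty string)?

No nonterminal has an empty production or an RHS whose symbols are all nullable.

{ } (none)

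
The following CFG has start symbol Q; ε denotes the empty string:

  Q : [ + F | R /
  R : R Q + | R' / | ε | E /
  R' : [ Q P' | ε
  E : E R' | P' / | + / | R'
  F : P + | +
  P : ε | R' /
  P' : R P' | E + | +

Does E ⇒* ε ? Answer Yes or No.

Yes

E : E R' and each of E, R' is nullable, so E ⇒* ε.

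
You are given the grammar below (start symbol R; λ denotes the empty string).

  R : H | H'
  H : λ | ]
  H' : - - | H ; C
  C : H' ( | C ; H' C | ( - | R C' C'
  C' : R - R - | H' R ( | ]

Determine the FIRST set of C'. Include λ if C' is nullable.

{ -, ;, ] }

From C' : R - R -: R nullable, take FIRST(R) ∪ {-} = { -, ;, ] }.
From C' : H' R (: add FIRST(H') = { -, ;, ] }.
C' : ] contributes {]}.
Union: FIRST(C') = { -, ;, ] }.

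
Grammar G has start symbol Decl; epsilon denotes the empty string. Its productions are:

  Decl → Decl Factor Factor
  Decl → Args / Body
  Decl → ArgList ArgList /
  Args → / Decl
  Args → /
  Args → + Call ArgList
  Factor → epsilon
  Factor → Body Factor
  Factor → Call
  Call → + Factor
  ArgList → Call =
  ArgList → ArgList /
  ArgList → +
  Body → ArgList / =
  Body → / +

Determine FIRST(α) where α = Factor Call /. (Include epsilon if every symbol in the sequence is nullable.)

Add FIRST(Factor)\{epsilon} = { +, / }; Factor is nullable, continue.
Add FIRST(Call) = { + }; Call is not nullable, stop.

{ +, / }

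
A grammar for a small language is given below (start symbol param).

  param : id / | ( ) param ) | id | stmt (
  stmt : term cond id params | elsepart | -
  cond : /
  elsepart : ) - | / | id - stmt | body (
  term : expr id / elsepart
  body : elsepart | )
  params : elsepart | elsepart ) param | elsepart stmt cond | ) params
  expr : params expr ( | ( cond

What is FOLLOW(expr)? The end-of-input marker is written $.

In term : expr id / elsepart: add FIRST(id / elsepart) = { id }.
In expr : params expr (: add FIRST(() = { ( }.
Union: FOLLOW(expr) = { (, id }.

{ (, id }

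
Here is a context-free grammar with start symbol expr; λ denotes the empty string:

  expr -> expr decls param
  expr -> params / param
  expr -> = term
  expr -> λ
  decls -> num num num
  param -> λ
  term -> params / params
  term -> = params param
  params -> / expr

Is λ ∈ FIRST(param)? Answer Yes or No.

param has an λ-production, so param ⇒ λ.

Yes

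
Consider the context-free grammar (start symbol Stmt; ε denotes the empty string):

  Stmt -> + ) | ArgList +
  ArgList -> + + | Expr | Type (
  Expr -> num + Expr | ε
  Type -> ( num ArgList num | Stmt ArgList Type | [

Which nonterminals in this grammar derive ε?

{ ArgList, Expr }

Directly nullable (have an ε-production): Expr.
ArgList -> Expr with every symbol nullable, so ArgList is nullable.
No other nonterminal has a production whose RHS symbols are all nullable.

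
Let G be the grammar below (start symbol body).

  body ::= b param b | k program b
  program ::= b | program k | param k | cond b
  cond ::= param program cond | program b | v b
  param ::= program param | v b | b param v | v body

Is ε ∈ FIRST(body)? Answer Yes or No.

No

No nonterminal in this grammar is nullable.
No production of body has an RHS whose symbols are all nullable, so body is not nullable.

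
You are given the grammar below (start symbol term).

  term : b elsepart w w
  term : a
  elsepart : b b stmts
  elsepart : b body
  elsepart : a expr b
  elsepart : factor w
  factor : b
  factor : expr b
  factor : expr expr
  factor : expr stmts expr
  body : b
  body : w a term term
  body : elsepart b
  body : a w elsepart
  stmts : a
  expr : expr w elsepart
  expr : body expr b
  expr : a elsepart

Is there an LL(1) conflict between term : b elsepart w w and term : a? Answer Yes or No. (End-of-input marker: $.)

No

FIRST(b elsepart w w) = { b } and FIRST(a) = { a }.
The FIRST sets are disjoint and neither alternative is nullable — no conflict.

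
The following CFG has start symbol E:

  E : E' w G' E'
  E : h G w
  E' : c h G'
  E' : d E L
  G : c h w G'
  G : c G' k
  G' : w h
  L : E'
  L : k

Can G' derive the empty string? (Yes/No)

No nonterminal in this grammar is nullable.
No production of G' has an RHS whose symbols are all nullable, so G' is not nullable.

No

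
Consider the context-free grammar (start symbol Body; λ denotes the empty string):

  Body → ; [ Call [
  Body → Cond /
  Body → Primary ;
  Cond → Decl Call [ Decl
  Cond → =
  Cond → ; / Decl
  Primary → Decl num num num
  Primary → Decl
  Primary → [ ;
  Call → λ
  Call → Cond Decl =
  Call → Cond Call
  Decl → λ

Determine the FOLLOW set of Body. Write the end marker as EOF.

{ EOF }

Body is the start symbol, so EOF ∈ FOLLOW(Body).
Union: FOLLOW(Body) = { EOF }.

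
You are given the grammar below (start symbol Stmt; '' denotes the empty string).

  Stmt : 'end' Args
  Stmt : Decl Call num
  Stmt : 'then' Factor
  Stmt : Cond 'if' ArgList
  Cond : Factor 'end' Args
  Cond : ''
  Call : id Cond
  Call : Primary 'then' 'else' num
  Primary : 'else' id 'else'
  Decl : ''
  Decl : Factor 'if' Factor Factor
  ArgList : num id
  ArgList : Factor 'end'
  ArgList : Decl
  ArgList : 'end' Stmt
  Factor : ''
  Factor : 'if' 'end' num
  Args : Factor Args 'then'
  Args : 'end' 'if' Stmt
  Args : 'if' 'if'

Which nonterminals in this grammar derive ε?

Directly nullable (have an ''-production): Cond, Decl, Factor.
ArgList : Decl with every symbol nullable, so ArgList is nullable.
No other nonterminal has a production whose RHS symbols are all nullable.

{ ArgList, Cond, Decl, Factor }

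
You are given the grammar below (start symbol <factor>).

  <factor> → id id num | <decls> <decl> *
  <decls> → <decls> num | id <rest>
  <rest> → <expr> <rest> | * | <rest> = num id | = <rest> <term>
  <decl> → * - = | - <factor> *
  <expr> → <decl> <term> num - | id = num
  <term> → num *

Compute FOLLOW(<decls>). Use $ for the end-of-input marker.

{ *, -, num }

In <factor> → <decls> <decl> *: add FIRST(<decl> *) = { *, - }.
In <decls> → <decls> num: add FIRST(num) = { num }.
Union: FOLLOW(<decls>) = { *, -, num }.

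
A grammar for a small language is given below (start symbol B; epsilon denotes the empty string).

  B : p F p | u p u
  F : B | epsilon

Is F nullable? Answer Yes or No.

F has an epsilon-production, so F ⇒ epsilon.

Yes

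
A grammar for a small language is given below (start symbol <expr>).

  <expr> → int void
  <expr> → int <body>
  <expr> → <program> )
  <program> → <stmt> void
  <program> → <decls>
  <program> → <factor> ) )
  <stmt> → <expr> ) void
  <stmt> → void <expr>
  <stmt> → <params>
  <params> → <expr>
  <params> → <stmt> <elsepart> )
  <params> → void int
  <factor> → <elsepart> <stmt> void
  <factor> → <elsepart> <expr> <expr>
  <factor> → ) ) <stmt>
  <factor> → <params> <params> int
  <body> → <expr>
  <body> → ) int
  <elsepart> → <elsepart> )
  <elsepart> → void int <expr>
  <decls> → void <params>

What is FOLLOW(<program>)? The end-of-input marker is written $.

In <expr> → <program> ): add FIRST()) = { ) }.
Union: FOLLOW(<program>) = { ) }.

{ ) }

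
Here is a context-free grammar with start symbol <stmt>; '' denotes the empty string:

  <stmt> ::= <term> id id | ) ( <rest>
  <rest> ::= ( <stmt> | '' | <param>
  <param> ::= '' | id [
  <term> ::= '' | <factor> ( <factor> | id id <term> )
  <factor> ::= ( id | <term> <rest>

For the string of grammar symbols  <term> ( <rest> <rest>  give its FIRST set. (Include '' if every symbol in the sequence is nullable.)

{ (, id }

Add FIRST(<term>)\{''} = { (, id }; <term> is nullable, continue.
( is a terminal; add {(} and stop.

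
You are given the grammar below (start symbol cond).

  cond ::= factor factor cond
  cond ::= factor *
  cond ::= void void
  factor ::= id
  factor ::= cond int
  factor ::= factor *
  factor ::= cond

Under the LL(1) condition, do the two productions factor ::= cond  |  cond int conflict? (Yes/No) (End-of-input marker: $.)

Yes

FIRST(cond) = { id, void } and FIRST(cond int) = { id, void }.
Both contain id, so the two alternatives are not disjoint — LL(1) conflict.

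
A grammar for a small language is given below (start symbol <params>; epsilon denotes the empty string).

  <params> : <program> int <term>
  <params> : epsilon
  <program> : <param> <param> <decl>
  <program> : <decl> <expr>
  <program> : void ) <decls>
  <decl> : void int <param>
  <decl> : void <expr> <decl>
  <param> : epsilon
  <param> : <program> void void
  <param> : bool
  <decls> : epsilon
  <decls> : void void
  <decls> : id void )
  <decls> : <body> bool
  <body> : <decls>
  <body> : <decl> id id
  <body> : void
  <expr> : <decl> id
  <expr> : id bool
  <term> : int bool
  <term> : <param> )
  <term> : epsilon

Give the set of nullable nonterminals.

Directly nullable (have an epsilon-production): <params>, <param>, <decls>, <term>.
<body> : <decls> with every symbol nullable, so <body> is nullable.
No other nonterminal has a production whose RHS symbols are all nullable.

{ <body>, <decls>, <param>, <params>, <term> }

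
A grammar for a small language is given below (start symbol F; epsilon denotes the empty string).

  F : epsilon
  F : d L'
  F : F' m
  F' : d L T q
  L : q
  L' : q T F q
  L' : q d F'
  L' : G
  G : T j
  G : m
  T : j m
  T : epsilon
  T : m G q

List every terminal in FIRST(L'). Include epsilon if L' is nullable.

{ j, m, q }

L' : q T F q contributes {q}.
L' : q d F' contributes {q}.
From L' : G: add FIRST(G) = { j, m }.
Union: FIRST(L') = { j, m, q }.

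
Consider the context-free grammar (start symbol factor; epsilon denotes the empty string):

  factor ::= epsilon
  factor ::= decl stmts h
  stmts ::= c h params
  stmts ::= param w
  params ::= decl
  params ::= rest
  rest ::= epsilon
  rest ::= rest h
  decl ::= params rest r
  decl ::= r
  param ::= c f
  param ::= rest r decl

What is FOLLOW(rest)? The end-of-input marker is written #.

{ h, r }

In params ::= rest: rest is at the end, add FOLLOW(params) = { h, r }.
In rest ::= rest h: add FIRST(h) = { h }.
In decl ::= params rest r: add FIRST(r) = { r }.
In param ::= rest r decl: add FIRST(r decl) = { r }.
Union: FOLLOW(rest) = { h, r }.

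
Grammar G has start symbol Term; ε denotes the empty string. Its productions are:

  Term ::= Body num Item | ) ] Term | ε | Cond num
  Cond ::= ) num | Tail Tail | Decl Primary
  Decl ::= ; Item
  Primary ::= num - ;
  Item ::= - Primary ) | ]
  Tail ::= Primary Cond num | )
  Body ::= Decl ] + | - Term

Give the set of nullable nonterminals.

Directly nullable (have an ε-production): Term.
No other nonterminal has a production whose RHS symbols are all nullable.

{ Term }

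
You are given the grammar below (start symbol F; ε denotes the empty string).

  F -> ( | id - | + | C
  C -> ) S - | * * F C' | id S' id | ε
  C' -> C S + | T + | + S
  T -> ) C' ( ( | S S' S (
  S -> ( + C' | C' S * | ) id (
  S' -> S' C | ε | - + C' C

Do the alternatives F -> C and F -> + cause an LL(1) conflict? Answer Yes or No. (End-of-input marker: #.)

Yes

FIRST(C) = { ), *, id, ε } and FIRST(+) = { + }.
The first alternative is nullable and FOLLOW(F) = { #, (, ), *, +, id } shares + with FIRST of the second — conflict.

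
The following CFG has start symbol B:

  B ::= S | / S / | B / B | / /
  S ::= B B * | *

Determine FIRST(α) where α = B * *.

{ *, / }

Add FIRST(B) = { *, / }; B is not nullable, stop.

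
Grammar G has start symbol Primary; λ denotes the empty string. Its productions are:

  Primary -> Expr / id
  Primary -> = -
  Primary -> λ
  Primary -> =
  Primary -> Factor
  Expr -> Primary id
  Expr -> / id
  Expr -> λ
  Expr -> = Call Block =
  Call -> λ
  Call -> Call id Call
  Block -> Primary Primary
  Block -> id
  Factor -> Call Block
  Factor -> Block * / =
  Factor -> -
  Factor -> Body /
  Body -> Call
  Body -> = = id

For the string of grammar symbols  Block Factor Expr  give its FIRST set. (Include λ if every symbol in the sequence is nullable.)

Add FIRST(Block)\{λ} = { *, -, /, =, id }; Block is nullable, continue.
Add FIRST(Factor)\{λ} = { *, -, /, =, id }; Factor is nullable, continue.
Add FIRST(Expr)\{λ} = { *, -, /, =, id }; Expr is nullable, continue.
Every symbol is nullable, so include λ.

{ *, -, /, =, id, λ }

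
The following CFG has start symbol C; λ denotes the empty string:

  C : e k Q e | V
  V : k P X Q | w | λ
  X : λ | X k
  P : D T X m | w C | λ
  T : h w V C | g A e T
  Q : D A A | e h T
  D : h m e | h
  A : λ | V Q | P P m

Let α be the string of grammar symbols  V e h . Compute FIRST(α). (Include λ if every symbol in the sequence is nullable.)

Add FIRST(V)\{λ} = { k, w }; V is nullable, continue.
e is a terminal; add {e} and stop.

{ e, k, w }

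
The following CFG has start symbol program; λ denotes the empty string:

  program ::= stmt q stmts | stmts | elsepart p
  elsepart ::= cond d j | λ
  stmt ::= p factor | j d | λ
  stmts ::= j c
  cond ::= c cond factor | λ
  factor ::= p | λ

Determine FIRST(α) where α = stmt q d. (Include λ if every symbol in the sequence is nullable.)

{ j, p, q }

Add FIRST(stmt)\{λ} = { j, p }; stmt is nullable, continue.
q is a terminal; add {q} and stop.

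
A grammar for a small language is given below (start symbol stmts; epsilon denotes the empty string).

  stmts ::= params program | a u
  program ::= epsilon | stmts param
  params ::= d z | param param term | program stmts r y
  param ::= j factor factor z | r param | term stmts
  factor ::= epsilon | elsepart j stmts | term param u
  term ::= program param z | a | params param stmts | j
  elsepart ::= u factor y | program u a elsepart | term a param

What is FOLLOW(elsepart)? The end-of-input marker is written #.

In factor ::= elsepart j stmts: add FIRST(j stmts) = { j }.
In elsepart ::= program u a elsepart: elsepart is at the end, add FOLLOW(elsepart) = { j }.
Union: FOLLOW(elsepart) = { j }.

{ j }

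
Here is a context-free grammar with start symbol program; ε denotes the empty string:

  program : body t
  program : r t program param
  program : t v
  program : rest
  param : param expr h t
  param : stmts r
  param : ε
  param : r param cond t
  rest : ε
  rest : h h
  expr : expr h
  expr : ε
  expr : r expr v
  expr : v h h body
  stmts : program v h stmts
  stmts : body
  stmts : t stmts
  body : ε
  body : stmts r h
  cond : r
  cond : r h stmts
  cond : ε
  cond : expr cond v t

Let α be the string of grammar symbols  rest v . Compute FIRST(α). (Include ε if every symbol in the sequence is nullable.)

{ h, v }

Add FIRST(rest)\{ε} = { h }; rest is nullable, continue.
v is a terminal; add {v} and stop.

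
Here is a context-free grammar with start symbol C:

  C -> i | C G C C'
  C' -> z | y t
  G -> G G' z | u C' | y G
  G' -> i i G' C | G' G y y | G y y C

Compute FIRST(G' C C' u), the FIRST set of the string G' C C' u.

Add FIRST(G') = { i, u, y }; G' is not nullable, stop.

{ i, u, y }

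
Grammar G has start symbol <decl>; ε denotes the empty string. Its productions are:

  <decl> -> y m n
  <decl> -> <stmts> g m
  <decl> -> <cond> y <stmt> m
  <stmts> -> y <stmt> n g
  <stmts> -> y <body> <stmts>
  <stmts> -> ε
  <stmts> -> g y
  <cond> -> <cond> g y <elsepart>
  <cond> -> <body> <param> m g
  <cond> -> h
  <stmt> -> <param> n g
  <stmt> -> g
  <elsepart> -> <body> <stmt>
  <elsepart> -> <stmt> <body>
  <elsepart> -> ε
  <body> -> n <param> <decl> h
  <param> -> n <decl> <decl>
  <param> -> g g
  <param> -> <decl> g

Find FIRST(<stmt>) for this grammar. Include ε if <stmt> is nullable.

From <stmt> -> <param> n g: add FIRST(<param>) = { g, h, n, y }.
<stmt> -> g contributes {g}.
Union: FIRST(<stmt>) = { g, h, n, y }.

{ g, h, n, y }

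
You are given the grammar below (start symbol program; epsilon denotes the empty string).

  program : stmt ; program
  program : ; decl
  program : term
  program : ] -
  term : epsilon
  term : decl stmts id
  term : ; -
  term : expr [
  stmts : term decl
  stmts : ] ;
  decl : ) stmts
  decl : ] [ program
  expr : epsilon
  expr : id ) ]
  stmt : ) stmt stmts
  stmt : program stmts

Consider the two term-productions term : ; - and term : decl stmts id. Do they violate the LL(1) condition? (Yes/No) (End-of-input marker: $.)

No

FIRST(; -) = { ; } and FIRST(decl stmts id) = { ), ] }.
The FIRST sets are disjoint and neither alternative is nullable — no conflict.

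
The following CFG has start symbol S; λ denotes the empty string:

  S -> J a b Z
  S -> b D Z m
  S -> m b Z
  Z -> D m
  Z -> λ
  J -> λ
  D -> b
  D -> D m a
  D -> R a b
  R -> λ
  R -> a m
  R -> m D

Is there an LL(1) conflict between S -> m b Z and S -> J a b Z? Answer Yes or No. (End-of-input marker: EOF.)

No

FIRST(m b Z) = { m } and FIRST(J a b Z) = { a }.
The FIRST sets are disjoint and neither alternative is nullable — no conflict.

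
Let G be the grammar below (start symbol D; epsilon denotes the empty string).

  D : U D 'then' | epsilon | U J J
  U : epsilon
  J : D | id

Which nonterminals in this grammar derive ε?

Directly nullable (have an epsilon-production): D, U.
J : D with every symbol nullable, so J is nullable.

{ D, J, U }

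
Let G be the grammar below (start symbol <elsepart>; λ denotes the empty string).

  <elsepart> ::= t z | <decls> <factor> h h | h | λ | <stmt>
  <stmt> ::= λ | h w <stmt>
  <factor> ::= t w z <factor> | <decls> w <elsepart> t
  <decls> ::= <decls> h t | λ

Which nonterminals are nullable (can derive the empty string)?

{ <decls>, <elsepart>, <stmt> }

Directly nullable (have an λ-production): <elsepart>, <stmt>, <decls>.
No other nonterminal has a production whose RHS symbols are all nullable.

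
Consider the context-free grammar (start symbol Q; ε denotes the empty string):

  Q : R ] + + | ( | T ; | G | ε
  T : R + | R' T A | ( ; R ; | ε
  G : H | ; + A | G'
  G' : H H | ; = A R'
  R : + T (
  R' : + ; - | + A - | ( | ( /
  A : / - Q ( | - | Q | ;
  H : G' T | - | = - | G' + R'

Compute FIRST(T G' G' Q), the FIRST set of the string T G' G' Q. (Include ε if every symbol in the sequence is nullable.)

{ (, +, -, ;, = }

Add FIRST(T)\{ε} = { (, + }; T is nullable, continue.
Add FIRST(G') = { -, ;, = }; G' is not nullable, stop.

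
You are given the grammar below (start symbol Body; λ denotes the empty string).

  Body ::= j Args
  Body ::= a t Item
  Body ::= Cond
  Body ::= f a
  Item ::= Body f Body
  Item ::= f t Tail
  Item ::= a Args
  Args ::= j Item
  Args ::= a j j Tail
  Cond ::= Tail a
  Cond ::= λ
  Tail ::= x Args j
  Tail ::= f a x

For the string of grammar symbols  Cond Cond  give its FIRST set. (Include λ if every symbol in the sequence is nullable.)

{ f, x, λ }

Add FIRST(Cond)\{λ} = { f, x }; Cond is nullable, continue.
Add FIRST(Cond)\{λ} = { f, x }; Cond is nullable, continue.
Every symbol is nullable, so include λ.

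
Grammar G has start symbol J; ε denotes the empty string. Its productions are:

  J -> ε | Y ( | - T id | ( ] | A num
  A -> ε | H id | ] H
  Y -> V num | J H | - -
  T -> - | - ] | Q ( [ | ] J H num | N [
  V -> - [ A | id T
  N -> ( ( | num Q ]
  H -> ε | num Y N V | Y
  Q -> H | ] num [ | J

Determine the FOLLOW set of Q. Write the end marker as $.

{ (, ] }

In T -> Q ( [: add FIRST(( [) = { ( }.
In N -> num Q ]: add FIRST(]) = { ] }.
Union: FOLLOW(Q) = { (, ] }.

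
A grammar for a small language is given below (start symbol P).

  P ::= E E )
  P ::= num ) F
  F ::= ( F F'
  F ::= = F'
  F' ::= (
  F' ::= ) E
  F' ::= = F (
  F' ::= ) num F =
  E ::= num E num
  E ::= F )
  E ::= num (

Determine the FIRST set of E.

{ (, =, num }

E ::= num E num contributes {num}.
From E ::= F ): add FIRST(F) = { (, = }.
E ::= num ( contributes {num}.
Union: FIRST(E) = { (, =, num }.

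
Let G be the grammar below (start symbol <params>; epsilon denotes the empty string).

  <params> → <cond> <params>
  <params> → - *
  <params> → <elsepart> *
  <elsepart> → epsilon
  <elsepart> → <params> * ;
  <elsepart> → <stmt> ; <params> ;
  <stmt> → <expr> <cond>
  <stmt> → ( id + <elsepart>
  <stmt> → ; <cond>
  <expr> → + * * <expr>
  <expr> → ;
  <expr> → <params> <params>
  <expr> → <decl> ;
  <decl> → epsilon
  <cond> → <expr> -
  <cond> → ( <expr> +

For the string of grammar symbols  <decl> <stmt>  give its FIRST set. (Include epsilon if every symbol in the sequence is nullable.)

{ (, *, +, -, ; }

Add FIRST(<decl>)\{epsilon} = {  }; <decl> is nullable, continue.
Add FIRST(<stmt>) = { (, *, +, -, ; }; <stmt> is not nullable, stop.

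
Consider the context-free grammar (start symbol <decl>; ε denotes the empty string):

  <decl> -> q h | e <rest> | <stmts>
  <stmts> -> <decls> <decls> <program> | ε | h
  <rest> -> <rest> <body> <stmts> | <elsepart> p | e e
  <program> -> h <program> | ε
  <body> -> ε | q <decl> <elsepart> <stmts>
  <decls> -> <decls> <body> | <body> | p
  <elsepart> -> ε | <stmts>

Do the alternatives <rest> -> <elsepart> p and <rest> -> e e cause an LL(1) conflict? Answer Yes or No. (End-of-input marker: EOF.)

FIRST(<elsepart> p) = { h, p, q } and FIRST(e e) = { e }.
The FIRST sets are disjoint and neither alternative is nullable — no conflict.

No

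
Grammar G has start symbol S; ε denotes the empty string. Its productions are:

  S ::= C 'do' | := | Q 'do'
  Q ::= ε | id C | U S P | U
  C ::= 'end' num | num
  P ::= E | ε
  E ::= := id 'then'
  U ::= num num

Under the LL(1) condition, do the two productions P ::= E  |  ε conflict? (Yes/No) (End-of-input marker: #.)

No

FIRST(E) = { := } and FIRST(ε) = { ε }.
The second is nullable but FOLLOW(P) = { 'do' } is disjoint from FIRST of the first.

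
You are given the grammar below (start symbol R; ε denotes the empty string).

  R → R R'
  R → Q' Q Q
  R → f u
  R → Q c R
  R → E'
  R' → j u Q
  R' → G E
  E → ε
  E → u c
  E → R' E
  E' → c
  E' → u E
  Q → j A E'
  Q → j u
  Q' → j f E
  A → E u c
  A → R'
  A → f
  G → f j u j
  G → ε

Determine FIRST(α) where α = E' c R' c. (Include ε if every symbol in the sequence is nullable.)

{ c, u }

Add FIRST(E') = { c, u }; E' is not nullable, stop.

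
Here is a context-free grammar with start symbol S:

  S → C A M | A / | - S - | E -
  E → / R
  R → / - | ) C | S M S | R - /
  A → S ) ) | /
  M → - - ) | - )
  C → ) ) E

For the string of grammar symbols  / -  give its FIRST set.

{ / }

/ is a terminal; add {/} and stop.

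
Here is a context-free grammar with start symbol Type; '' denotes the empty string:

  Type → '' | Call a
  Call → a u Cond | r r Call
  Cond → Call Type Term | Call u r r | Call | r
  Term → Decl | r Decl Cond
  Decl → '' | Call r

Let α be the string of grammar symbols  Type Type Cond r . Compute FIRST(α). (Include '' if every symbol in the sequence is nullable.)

Add FIRST(Type)\{''} = { a, r }; Type is nullable, continue.
Add FIRST(Type)\{''} = { a, r }; Type is nullable, continue.
Add FIRST(Cond) = { a, r }; Cond is not nullable, stop.

{ a, r }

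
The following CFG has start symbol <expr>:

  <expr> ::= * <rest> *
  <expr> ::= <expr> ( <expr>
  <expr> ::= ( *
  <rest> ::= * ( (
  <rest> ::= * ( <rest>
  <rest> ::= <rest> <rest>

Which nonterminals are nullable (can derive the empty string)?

{ } (none)

No nonterminal has an empty production or an RHS whose symbols are all nullable.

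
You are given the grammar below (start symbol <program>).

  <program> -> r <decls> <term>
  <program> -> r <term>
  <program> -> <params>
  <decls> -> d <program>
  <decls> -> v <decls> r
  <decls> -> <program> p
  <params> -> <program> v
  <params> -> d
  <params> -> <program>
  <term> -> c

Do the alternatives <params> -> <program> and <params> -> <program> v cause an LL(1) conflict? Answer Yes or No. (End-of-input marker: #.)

FIRST(<program>) = { d, r } and FIRST(<program> v) = { d, r }.
Both contain d, so the two alternatives are not disjoint — LL(1) conflict.

Yes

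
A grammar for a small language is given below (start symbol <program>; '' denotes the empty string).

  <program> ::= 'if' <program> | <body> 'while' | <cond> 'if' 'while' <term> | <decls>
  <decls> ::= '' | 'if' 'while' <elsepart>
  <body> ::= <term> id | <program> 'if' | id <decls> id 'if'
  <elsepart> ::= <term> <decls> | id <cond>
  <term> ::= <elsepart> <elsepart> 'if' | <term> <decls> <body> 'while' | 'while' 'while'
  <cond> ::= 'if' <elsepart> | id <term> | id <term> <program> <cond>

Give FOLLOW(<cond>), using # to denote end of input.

{ #, 'if', 'while', id }

In <program> ::= <cond> 'if' 'while' <term>: add FIRST('if' 'while' <term>) = { 'if' }.
In <elsepart> ::= id <cond>: <cond> is at the end, add FOLLOW(<elsepart>) = { #, 'if', 'while', id }.
In <cond> ::= id <term> <program> <cond>: <cond> is at the end, add FOLLOW(<cond>) = { #, 'if', 'while', id }.
Union: FOLLOW(<cond>) = { #, 'if', 'while', id }.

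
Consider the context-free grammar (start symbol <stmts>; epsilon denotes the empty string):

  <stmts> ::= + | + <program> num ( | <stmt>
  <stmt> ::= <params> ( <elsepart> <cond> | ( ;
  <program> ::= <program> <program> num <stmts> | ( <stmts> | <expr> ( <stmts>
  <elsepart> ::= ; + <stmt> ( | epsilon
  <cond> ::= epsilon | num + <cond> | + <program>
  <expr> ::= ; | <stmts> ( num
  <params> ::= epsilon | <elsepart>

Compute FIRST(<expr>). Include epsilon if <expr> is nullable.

<expr> ::= ; contributes {;}.
From <expr> ::= <stmts> ( num: add FIRST(<stmts>) = { (, +, ; }.
Union: FIRST(<expr>) = { (, +, ; }.

{ (, +, ; }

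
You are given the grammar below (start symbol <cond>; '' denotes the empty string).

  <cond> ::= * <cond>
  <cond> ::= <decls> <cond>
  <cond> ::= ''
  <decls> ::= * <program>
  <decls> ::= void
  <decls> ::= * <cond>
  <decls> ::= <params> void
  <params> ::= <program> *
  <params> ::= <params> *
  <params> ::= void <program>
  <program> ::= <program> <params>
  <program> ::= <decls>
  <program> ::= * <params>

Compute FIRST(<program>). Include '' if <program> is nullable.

From <program> ::= <program> <params>: add FIRST(<program>) = { *, void }.
From <program> ::= <decls>: add FIRST(<decls>) = { *, void }.
<program> ::= * <params> contributes {*}.
Union: FIRST(<program>) = { *, void }.

{ *, void }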